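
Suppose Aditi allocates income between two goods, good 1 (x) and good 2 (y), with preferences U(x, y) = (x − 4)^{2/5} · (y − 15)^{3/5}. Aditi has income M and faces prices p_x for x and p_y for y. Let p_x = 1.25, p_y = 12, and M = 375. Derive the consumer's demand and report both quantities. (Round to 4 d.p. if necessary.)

Discretionary income = 375 − 4·1.25 − 15·12 = 190; x* = 4 + 0.4·190/1.25 = 64.8; y* = 15 + 0.6·190/12 = 24.5.

x* = 64.8, y* = 24.5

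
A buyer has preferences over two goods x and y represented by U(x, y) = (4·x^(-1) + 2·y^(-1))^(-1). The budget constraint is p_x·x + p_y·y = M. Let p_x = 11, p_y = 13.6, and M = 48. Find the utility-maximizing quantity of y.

y* = 1.5535

From the CES first-order condition, 2·(y/x)^(2) = p_x/p_y.
Solve for the ratio: y/x = [(1/2)·p_x/p_y]^(0.5).
With the ratio pinned down, the budget gives x* = M/(p_x + p_y·(y/x)) and y* = (y/x)·x*.
Numerically y/x = 0.635934, so x* = 48/(11 + 13.6·0.635934) = 2.4429 and y* = 0.635934·2.4429 = 1.5535.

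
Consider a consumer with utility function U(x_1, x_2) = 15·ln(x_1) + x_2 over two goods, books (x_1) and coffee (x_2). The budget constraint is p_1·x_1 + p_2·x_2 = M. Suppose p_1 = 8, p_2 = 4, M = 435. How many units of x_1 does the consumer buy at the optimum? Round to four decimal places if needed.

Set MRS = p_1/p_2: (15/x_1)/1 = p_1/p_2.
So x_1*(p_1,p_2) = 15·p_2/p_1, independent of income; and x_2* = (M − 15·p_2)/p_2.
At the given prices: x_1* = 15·4/8 = 7.5.

x_1* = 7.5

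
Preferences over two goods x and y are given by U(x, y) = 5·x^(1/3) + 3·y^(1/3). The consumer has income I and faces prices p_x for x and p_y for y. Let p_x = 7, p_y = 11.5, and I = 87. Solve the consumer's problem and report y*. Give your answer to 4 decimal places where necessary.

y* = 2.0132

MRS = MU_x/MU_y = (5/3)·(y/x)^(2/3). Set equal to p_x/p_y.
Solve for the ratio: y/x = [(3/5)·p_x/p_y]^(1.5).
Substitute y = (y/x)·x into the budget: x* = I/(p_x + p_y·(y/x)).
Numerically y/x = 0.220713, so x* = 87/(7 + 11.5·0.220713) = 9.1212 and y* = 0.220713·9.1212 = 2.0132.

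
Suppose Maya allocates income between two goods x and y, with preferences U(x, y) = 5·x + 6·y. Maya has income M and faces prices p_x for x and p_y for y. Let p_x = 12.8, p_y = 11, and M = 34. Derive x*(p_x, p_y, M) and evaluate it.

Linear utility — the consumer picks whichever good has higher MU/price: 5/12.8 = 0.3906 vs 6/11 = 0.5455.
y gives more utility per dollar, so spend all income on y: y* = M/p_y, x* = 0.
Numerically: x* = 0, y* = 3.0909.

x* = 0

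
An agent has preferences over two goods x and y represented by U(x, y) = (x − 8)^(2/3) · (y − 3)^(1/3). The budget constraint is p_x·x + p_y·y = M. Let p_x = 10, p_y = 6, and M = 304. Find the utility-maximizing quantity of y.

y* = 14.4444

Let x' = x−8, y' = y−3. MRS = 2·y'/x' = p_x/p_y.
After buying the subsistence bundle (8, 3), a share 2/3 of the remaining income goes to x: x* = 8 + 2/3·(M − 8p_x − 3p_y)/p_x.
Discretionary income = 304 − 8·10 − 3·6 = 206; y* = 3 + 1/3·206/6 = 14.4444.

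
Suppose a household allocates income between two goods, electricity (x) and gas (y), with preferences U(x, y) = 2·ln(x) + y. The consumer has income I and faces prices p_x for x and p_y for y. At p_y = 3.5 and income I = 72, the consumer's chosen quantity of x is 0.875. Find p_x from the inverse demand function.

MU_x = 2/x, MU_y = 1. Tangency: 2/x = p_x/p_y.
So x*(p_x,p_y) = 2·p_y/p_x, independent of income; and y* = (I − 2·p_y)/p_y.
Set x* = 0.875 in the demand function and solve for p_x: p_x = 8.

p_x = 8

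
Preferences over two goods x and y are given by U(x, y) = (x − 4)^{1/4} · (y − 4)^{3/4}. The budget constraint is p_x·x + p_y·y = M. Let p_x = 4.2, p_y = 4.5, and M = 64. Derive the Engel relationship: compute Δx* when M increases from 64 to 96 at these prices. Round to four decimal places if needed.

Δx* = 1.9048

Let x' = x−4, y' = y−4. MRS = (1/3)·y'/x' = p_x/p_y.
Substituting into the budget: x* = 4 + 0.25·(M − 4·p_x − 4·p_y)/p_x, and y* = 4 + 0.75·(…)/p_y.
Discretionary income = 64 − 4·4.2 − 4·4.5 = 29.2; x* = 4 + 0.25·29.2/4.2 = 5.7381.
At M' = 96: x* = 7.6429. Change: 7.6429 − 5.7381 = 1.9048.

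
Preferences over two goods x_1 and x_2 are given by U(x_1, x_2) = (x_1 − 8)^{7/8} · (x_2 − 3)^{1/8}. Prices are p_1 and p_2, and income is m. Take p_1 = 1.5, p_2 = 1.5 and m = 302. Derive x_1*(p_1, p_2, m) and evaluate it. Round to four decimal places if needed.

This is Cobb-Douglas in (x_1−8, x_2−3): tangency gives 0.875·p_2·(x_2−3) = 0.125·p_1·(x_1−8).
After buying the subsistence bundle (8, 3), a share 0.875 of the remaining income goes to x_1: x_1* = 8 + 0.875·(m − 8p_1 − 3p_2)/p_1.
Discretionary income = 302 − 8·1.5 − 3·1.5 = 285.5; x_1* = 8 + 0.875·285.5/1.5 = 174.5417.

x_1* = 174.5417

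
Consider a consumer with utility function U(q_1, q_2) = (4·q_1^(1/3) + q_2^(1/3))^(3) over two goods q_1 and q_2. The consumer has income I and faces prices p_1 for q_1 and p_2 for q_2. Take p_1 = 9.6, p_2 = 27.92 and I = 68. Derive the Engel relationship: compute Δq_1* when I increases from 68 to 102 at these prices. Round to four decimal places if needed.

Δq_1* = 3.2998

With the ratio pinned down, the budget gives q_1* = I/(p_1 + p_2·(q_2/q_1)) and q_2* = (q_2/q_1)·q_1*.
Numerically q_2/q_1 = 0.025203, so q_1* = 68/(9.6 + 27.92·0.025203) = 6.5996.
At I' = 102: q_1* = 9.8994. Change: 9.8994 − 6.5996 = 3.2998.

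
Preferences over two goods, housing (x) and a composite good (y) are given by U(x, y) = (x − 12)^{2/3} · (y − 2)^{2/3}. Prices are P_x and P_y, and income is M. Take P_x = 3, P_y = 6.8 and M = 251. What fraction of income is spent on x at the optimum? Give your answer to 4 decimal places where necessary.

Substituting into the budget: x* = 12 + 0.5·(M − 12·P_x − 2·P_y)/P_x, and y* = 2 + 0.5·(…)/P_y.
Discretionary income = 251 − 12·3 − 2·6.8 = 201.4; x* = 12 + 0.5·201.4/3 = 45.5667; y* = 2 + 0.5·201.4/6.8 = 16.8088.
Expenditure on x: 3·45.5667 = 136.7; share = 0.5446.

share on x = 0.5446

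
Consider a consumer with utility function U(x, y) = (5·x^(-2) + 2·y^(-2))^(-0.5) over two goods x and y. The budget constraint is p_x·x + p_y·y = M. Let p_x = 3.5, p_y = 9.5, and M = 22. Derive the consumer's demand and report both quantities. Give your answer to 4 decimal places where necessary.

x* = 2.5828, y* = 1.3642

From the CES first-order condition, (5/2)·(y/x)^(3) = p_x/p_y.
Hence y/x = ((2/5)·p_x/p_y)^(1/(3)), i.e. raised to the 1/3 power.
Substitute y = (y/x)·x into the budget: x* = M/(p_x + p_y·(y/x)).
Numerically y/x = 0.528204, so x* = 22/(3.5 + 9.5·0.528204) = 2.5828 and y* = 0.528204·2.5828 = 1.3642.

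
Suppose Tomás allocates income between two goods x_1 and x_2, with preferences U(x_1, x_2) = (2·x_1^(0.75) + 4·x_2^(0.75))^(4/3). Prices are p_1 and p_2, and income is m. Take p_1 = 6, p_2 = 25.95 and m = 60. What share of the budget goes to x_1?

MU_x_1 ∝ 2·x_1^(-0.25), MU_x_2 ∝ 4·x_2^(-0.25), so MRS = (1/2)·(x_2/x_1)^(0.25) = p_1/p_2.
Solve for the ratio: x_2/x_1 = [2·p_1/p_2]^(4).
Substitute x_2 = (x_2/x_1)·x_1 into the budget: x_1* = m/(p_1 + p_2·(x_2/x_1)).
Numerically x_2/x_1 = 0.045727, so x_1* = 60/(6 + 25.95·0.045727) = 8.3488 and x_2* = 0.045727·8.3488 = 0.3818.
Expenditure on x_1: 6·8.3488 = 50.0931; share = 0.8349.

share on x_1 = 0.8349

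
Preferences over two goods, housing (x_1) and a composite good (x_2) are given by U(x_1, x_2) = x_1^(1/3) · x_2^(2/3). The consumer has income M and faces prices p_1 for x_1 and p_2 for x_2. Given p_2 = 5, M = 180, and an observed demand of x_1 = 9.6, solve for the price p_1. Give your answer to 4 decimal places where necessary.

Tangency: MRS = (1/2)·x_2/x_1 = p_1/p_2.
Rearranging, p_2·x_2 = 2·p_1·x_1. Substituting into the budget gives p_1·x_1·(1 + 2) = M.
Demand: x_1*(p_1,p_2,M) = 1/3·M/p_1 and x_2* = 2/3·M/p_2.
Set x_1* = 9.6 in the demand function and solve for p_1: p_1 = 6.25.

p_1 = 6.25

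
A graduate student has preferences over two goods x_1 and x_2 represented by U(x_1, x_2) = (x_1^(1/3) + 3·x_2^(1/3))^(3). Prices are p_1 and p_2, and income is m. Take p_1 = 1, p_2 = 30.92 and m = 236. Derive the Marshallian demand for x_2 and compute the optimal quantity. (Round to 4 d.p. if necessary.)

MRS = MU_x_1/MU_x_2 = (1/3)·(x_2/x_1)^(2/3). Set equal to p_1/p_2.
Solve for the ratio: x_2/x_1 = [3·p_1/p_2]^(1.5).
With the ratio pinned down, the budget gives x_1* = m/(p_1 + p_2·(x_2/x_1)) and x_2* = (x_2/x_1)·x_1*.
Numerically x_2/x_1 = 0.030222, so x_1* = 236/(1 + 30.92·0.030222) = 121.9977 and x_2* = 0.030222·121.9977 = 3.687.

x_2* = 3.687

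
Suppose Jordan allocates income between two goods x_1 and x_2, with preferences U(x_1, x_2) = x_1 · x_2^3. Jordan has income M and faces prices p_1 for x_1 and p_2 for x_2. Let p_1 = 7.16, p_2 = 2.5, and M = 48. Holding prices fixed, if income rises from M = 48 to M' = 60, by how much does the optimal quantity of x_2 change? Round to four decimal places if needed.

Tangency: MRS = (1/3)·x_2/x_1 = p_1/p_2.
Rearranging, p_2·x_2 = 3·p_1·x_1. Substituting into the budget gives p_1·x_1·(1 + 3) = M.
Demand: x_1*(p_1,p_2,M) = 0.25·M/p_1 and x_2* = 0.75·M/p_2.
At p_1=7.16, p_2=2.5, M=48: x_2* = 0.75·48/2.5 = 14.4.
At M' = 60: x_2* = 18. Change: 18 − 14.4 = 3.6.

Δx_2* = 3.6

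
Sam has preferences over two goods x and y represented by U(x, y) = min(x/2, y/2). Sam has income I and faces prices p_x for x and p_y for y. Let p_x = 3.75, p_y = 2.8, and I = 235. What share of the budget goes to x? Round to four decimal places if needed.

share on x = 0.5725

With perfect complements, no substitution: consume in ratio x:y = 2:2.
Budget: p_x·x + p_y·x = I, so (2·p_x + 2·p_y)·x = 2·I.
Demand: x*(p_x,p_y,I) = 2·I/(2·p_x + 2·p_y), y* = 2·I/(2·p_x + 2·p_y).
Here 2·3.75 + 2·2.8 = 13.1, giving x* = 35.8779 and y* = 35.8779.
Expenditure on x: 3.75·35.8779 = 134.542; share = 0.5725.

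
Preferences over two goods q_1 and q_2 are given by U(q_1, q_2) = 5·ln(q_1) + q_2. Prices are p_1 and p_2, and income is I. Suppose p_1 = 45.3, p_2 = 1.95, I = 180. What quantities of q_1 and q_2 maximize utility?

q_1* = 0.2152, q_2* = 87.3077

At the given prices: q_1* = 5·1.95/45.3 = 0.2152, and q_2* = 87.3077.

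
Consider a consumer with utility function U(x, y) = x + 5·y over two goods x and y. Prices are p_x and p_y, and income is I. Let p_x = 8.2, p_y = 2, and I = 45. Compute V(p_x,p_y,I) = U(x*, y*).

y gives more utility per dollar, so spend all income on y: y* = I/p_y, x* = 0.
Numerically: x* = 0, y* = 22.5.
Utility at the optimum: U(0, 22.5) = 112.5.

V = 112.5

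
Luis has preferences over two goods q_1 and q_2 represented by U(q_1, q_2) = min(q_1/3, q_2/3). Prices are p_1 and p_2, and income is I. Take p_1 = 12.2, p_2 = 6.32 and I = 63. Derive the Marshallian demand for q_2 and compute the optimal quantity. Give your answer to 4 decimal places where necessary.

q_2* = 3.4017

Leontief preferences: the optimum is at the kink where q_1/3 = q_2/3, i.e. q_2 = q_1.
Budget: p_1·q_1 + p_2·q_1 = I, so (3·p_1 + 3·p_2)·q_1 = 3·I.
Demand: q_1*(p_1,p_2,I) = 3·I/(3·p_1 + 3·p_2), q_2* = 3·I/(3·p_1 + 3·p_2).
Here 3·12.2 + 3·6.32 = 55.56, giving q_2* = 3.4017.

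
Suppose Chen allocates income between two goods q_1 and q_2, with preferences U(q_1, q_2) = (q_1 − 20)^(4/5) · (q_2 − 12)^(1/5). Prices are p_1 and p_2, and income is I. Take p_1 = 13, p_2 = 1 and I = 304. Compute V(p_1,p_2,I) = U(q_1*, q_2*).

This is Cobb-Douglas in (q_1−20, q_2−12): tangency gives 0.8·p_2·(q_2−12) = 0.2·p_1·(q_1−20).
Substituting into the budget: q_1* = 20 + 0.8·(I − 20·p_1 − 12·p_2)/p_1, and q_2* = 12 + 0.2·(…)/p_2.
Discretionary income = 304 − 20·13 − 12·1 = 32; q_1* = 20 + 0.8·32/13 = 21.9692; q_2* = 12 + 0.2·32/1 = 18.4.
Utility at the optimum: U(21.9692, 18.4) = 2.4927.

V = 2.4927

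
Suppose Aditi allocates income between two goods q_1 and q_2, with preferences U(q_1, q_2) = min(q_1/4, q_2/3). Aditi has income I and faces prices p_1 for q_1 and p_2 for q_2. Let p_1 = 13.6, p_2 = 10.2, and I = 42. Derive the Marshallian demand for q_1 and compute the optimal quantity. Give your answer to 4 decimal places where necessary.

Demand: q_1*(p_1,p_2,I) = 4·I/(4·p_1 + 3·p_2), q_2* = 3·I/(4·p_1 + 3·p_2).
Here 4·13.6 + 3·10.2 = 85, giving q_1* = 1.9765.

q_1* = 1.9765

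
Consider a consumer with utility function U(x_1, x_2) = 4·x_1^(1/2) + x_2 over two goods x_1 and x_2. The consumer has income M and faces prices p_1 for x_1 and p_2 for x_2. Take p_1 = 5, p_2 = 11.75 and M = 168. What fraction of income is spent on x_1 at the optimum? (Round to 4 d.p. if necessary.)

share on x_1 = 0.6574

Thus x_1* = (2·p_2/p_1)² — independent of M — with the rest of income spent on x_2.
Plugging in: x_1* = (2·11.75/5)² = 22.09, x_2* = 4.8979.
Expenditure on x_1: 5·22.09 = 110.45; share = 0.6574.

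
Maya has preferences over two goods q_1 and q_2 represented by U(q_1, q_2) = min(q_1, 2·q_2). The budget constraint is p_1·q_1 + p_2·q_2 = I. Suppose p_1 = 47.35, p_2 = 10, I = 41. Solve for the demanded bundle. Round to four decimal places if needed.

Leontief preferences: the optimum is at the kink where q_1/2 = q_2/1, i.e. q_2 = (1/2)·q_1.
Budget: p_1·q_1 + p_2·(1/2)·q_1 = I, so (2·p_1 + p_2)·q_1 = 2·I.
Demand: q_1*(p_1,p_2,I) = 2·I/(2·p_1 + p_2), q_2* = I/(2·p_1 + p_2).
Here 2·47.35 + 10 = 104.7, giving q_1* = 0.7832 and q_2* = 0.3916.

q_1* = 0.7832, q_2* = 0.3916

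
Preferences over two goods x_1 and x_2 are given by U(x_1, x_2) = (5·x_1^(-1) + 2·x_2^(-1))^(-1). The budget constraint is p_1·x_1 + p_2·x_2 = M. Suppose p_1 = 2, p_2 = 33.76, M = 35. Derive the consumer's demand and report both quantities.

From the CES first-order condition, (5/2)·(x_2/x_1)^(2) = p_1/p_2.
Solve for the ratio: x_2/x_1 = [(2/5)·p_1/p_2]^(0.5).
Substitute x_2 = (x_2/x_1)·x_1 into the budget: x_1* = M/(p_1 + p_2·(x_2/x_1)).
Numerically x_2/x_1 = 0.153937, so x_1* = 35/(2 + 33.76·0.153937) = 4.8632 and x_2* = 0.153937·4.8632 = 0.7486.

x_1* = 4.8632, x_2* = 0.7486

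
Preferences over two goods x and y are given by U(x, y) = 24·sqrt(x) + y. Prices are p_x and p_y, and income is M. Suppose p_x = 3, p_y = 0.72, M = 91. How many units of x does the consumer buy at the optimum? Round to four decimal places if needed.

Thus x* = (12·p_y/p_x)² — independent of M — with the rest of income spent on y.
Plugging in: x* = (12·0.72/3)² = 8.2944.

x* = 8.2944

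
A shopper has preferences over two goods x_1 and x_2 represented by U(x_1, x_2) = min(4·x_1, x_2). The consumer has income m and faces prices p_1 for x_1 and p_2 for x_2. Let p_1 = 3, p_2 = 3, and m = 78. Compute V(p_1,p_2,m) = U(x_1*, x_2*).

V = 20.8

Demand: x_1*(p_1,p_2,m) = m/(p_1 + 4·p_2), x_2* = 4·m/(p_1 + 4·p_2).
Here 3 + 4·3 = 15, giving x_1* = 5.2 and x_2* = 20.8.
Utility at the optimum: U(5.2, 20.8) = 20.8.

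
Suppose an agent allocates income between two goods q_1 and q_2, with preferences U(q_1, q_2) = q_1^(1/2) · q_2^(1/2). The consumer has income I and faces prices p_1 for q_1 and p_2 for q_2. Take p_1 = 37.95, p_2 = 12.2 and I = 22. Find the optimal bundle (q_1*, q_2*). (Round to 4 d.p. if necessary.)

q_1* = 0.2899, q_2* = 0.9016

Tangency: MRS = q_2/q_1 = p_1/p_2.
Rearranging, p_2·q_2 = p_1·q_1. Substituting into the budget gives p_1·q_1·(1 + 1) = I.
Demand: q_1*(p_1,p_2,I) = 0.5·I/p_1 and q_2* = 0.5·I/p_2.
At p_1=37.95, p_2=12.2, I=22: q_1* = 0.5·22/37.95 = 0.2899, q_2* = 0.9016.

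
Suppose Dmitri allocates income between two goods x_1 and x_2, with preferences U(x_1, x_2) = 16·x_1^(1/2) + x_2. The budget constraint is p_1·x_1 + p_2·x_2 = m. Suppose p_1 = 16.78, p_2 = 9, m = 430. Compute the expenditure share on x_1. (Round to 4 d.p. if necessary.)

share on x_1 = 0.7185

Set MRS = p_1/p_2: 8·x_1^(−1/2) = p_1/p_2.
Thus x_1* = (8·p_2/p_1)² — independent of m — with the rest of income spent on x_2.
Plugging in: x_1* = (8·9/16.78)² = 18.4112, x_2* = 13.4512.
Expenditure on x_1: 16.78·18.4112 = 308.9392; share = 0.7185.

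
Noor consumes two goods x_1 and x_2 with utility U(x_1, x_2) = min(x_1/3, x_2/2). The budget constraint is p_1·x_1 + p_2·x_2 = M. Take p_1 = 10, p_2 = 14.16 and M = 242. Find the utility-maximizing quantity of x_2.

With perfect complements, no substitution: consume in ratio x_1:x_2 = 3:2.
Budget: p_1·x_1 + p_2·(2/3)·x_1 = M, so (3·p_1 + 2·p_2)·x_1 = 3·M.
Demand: x_1*(p_1,p_2,M) = 3·M/(3·p_1 + 2·p_2), x_2* = 2·M/(3·p_1 + 2·p_2).
Here 3·10 + 2·14.16 = 58.32, giving x_2* = 8.299.

x_2* = 8.299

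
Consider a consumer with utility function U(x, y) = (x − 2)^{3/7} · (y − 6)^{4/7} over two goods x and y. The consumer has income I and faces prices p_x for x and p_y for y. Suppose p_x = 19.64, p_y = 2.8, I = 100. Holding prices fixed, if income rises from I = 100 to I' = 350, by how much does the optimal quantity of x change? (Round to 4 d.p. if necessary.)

This is Cobb-Douglas in (x−2, y−6): tangency gives 3/7·p_y·(y−6) = 4/7·p_x·(x−2).
Substituting into the budget: x* = 2 + 3/7·(I − 2·p_x − 6·p_y)/p_x, and y* = 6 + 4/7·(…)/p_y.
Discretionary income = 100 − 2·19.64 − 6·2.8 = 43.92; x* = 2 + 3/7·43.92/19.64 = 2.9584.
At I' = 350: x* = 8.4137. Change: 8.4137 − 2.9584 = 5.4553.

Δx* = 5.4553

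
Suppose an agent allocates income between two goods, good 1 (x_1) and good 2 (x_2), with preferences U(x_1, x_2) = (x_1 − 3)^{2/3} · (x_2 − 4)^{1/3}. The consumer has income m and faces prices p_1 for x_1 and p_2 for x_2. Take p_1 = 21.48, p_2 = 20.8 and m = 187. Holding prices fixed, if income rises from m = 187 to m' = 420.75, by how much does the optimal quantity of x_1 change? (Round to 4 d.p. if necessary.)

Δx_1* = 7.2548

MRS = 2·(x_2−4)/(x_1−3). Tangency with p_1/p_2 gives x_2−4 = (1/2)·(p_1/p_2)·(x_1−3).
After buying the subsistence bundle (3, 4), a share 2/3 of the remaining income goes to x_1: x_1* = 3 + 2/3·(m − 3p_1 − 4p_2)/p_1.
Discretionary income = 187 − 3·21.48 − 4·20.8 = 39.36; x_1* = 3 + 2/3·39.36/21.48 = 4.2216.
At m' = 420.75: x_1* = 11.4764. Change: 11.4764 − 4.2216 = 7.2548.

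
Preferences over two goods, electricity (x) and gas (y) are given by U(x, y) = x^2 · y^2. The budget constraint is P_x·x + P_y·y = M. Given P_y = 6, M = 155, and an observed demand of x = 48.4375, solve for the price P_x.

The MRS is y/x. Set MRS = P_x/P_y.
Rearranging, P_y·y = P_x·x. Substituting into the budget gives P_x·x·(1 + 1) = M.
Demand: x*(P_x,P_y,M) = 0.5·M/P_x and y* = 0.5·M/P_y.
Set x* = 48.4375 in the demand function and solve for P_x: P_x = 1.6.

P_x = 1.6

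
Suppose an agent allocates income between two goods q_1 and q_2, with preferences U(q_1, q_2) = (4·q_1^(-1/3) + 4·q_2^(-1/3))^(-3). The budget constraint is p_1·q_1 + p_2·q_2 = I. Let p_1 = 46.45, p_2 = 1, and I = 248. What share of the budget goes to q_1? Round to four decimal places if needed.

share on q_1 = 0.723

MRS = MU_q_1/MU_q_2 = (q_2/q_1)^(4/3). Set equal to p_1/p_2.
Solve for the ratio: q_2/q_1 = [p_1/p_2]^(0.75).
Substitute q_2 = (q_2/q_1)·q_1 into the budget: q_1* = I/(p_1 + p_2·(q_2/q_1)).
Numerically q_2/q_1 = 17.792595, so q_1* = 248/(46.45 + 1·17.792595) = 3.8604 and q_2* = 17.792595·3.8604 = 68.6859.
Expenditure on q_1: 46.45·3.8604 = 179.3141; share = 0.723.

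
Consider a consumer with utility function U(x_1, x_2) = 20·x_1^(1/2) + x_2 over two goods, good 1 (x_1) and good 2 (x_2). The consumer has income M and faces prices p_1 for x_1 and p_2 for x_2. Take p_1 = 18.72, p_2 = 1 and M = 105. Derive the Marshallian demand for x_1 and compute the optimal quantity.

MU_x_1 = 10/√x_1, MU_x_2 = 1. Tangency: 10/√x_1 = p_1/p_2.
Thus x_1* = (10·p_2/p_1)² — independent of M — with the rest of income spent on x_2.
Plugging in: x_1* = (10·1/18.72)² = 0.2854.

x_1* = 0.2854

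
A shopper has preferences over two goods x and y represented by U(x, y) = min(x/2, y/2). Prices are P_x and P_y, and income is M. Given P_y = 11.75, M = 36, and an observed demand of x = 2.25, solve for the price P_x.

With perfect complements, no substitution: consume in ratio x:y = 2:2.
Budget: P_x·x + P_y·x = M, so (2·P_x + 2·P_y)·x = 2·M.
Demand: x*(P_x,P_y,M) = 2·M/(2·P_x + 2·P_y), y* = 2·M/(2·P_x + 2·P_y).
Set x* = 2.25 in the demand function and solve for P_x: P_x = 4.25.

P_x = 4.25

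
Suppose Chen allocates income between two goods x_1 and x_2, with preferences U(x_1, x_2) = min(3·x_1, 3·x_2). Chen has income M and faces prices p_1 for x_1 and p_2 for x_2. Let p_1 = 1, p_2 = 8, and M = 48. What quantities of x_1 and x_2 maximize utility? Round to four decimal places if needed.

x_1* = 5.3333, x_2* = 5.3333

Demand: x_1*(p_1,p_2,M) = 3·M/(3·p_1 + 3·p_2), x_2* = 3·M/(3·p_1 + 3·p_2).
Here 3·1 + 3·8 = 27, giving x_1* = 5.3333 and x_2* = 5.3333.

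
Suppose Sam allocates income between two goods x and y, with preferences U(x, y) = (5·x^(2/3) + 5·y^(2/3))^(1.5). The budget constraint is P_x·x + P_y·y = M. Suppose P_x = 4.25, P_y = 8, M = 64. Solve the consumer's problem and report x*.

From the CES first-order condition, (y/x)^(1/3) = P_x/P_y.
Hence y/x = (P_x/P_y)^(1/(1/3)), i.e. raised to the 3 power.
Substitute y = (y/x)·x into the budget: x* = M/(P_x + P_y·(y/x)).
Numerically y/x = 0.149933, so x* = 64/(4.25 + 8·0.149933) = 11.7443.

x* = 11.7443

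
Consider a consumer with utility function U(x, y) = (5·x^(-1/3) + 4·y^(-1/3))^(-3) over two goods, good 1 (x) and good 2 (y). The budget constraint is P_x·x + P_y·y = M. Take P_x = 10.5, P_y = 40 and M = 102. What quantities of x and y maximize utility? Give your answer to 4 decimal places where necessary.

x* = 4.4525, y* = 1.3812

MRS = MU_x/MU_y = (5/4)·(y/x)^(4/3). Set equal to P_x/P_y.
Hence y/x = ((4/5)·P_x/P_y)^(1/(4/3)), i.e. raised to the 0.75 power.
Substitute y = (y/x)·x into the budget: x* = M/(P_x + P_y·(y/x)).
Numerically y/x = 0.310216, so x* = 102/(10.5 + 40·0.310216) = 4.4525 and y* = 0.310216·4.4525 = 1.3812.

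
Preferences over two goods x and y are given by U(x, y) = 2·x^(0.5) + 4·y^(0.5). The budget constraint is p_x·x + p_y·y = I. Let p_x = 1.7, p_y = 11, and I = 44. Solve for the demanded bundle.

MU_x ∝ 2·x^(-0.5), MU_y ∝ 4·y^(-0.5), so MRS = (1/2)·(y/x)^(0.5) = p_x/p_y.
Hence y/x = (2·p_x/p_y)^(1/(0.5)), i.e. raised to the 2 power.
With the ratio pinned down, the budget gives x* = I/(p_x + p_y·(y/x)) and y* = (y/x)·x*.
Numerically y/x = 0.095537, so x* = 44/(1.7 + 11·0.095537) = 15.9947 and y* = 0.095537·15.9947 = 1.5281.

x* = 15.9947, y* = 1.5281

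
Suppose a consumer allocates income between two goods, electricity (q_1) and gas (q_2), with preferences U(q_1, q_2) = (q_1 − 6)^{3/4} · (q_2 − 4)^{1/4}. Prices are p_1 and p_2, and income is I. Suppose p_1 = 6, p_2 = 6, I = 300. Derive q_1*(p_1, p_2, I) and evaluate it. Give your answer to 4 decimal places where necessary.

This is Cobb-Douglas in (q_1−6, q_2−4): tangency gives 0.75·p_2·(q_2−4) = 0.25·p_1·(q_1−6).
Substituting into the budget: q_1* = 6 + 0.75·(I − 6·p_1 − 4·p_2)/p_1, and q_2* = 4 + 0.25·(…)/p_2.
Discretionary income = 300 − 6·6 − 4·6 = 240; q_1* = 6 + 0.75·240/6 = 36.

q_1* = 36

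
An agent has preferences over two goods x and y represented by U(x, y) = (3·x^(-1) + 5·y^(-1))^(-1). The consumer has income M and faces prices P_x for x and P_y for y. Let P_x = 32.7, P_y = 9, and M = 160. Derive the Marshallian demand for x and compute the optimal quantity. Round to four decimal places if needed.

From the CES first-order condition, (3/5)·(y/x)^(2) = P_x/P_y.
Hence y/x = ((5/3)·P_x/P_y)^(1/(2)), i.e. raised to the 0.5 power.
With the ratio pinned down, the budget gives x* = M/(P_x + P_y·(y/x)) and y* = (y/x)·x*.
Numerically y/x = 2.460804, so x* = 160/(32.7 + 9·2.460804) = 2.9172.

x* = 2.9172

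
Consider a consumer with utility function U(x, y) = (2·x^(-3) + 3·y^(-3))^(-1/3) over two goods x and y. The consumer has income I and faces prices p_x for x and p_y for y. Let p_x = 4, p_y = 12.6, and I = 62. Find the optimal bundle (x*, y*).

MRS = MU_x/MU_y = (2/3)·(y/x)^(4). Set equal to p_x/p_y.
Solve for the ratio: y/x = [(3/2)·p_x/p_y]^(0.25).
Substitute y = (y/x)·x into the budget: x* = I/(p_x + p_y·(y/x)).
Numerically y/x = 0.830702, so x* = 62/(4 + 12.6·0.830702) = 4.2857 and y* = 0.830702·4.2857 = 3.5601.

x* = 4.2857, y* = 3.5601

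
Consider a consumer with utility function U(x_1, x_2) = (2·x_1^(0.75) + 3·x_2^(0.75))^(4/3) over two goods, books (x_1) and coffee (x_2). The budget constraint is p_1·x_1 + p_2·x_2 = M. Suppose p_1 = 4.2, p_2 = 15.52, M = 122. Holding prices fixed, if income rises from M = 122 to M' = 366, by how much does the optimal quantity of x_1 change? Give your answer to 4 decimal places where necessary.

Δx_1* = 52.7979

With the ratio pinned down, the budget gives x_1* = M/(p_1 + p_2·(x_2/x_1)) and x_2* = (x_2/x_1)·x_1*.
Numerically x_2/x_1 = 0.027152, so x_1* = 122/(4.2 + 15.52·0.027152) = 26.399.
At M' = 366: x_1* = 79.1969. Change: 79.1969 − 26.399 = 52.7979.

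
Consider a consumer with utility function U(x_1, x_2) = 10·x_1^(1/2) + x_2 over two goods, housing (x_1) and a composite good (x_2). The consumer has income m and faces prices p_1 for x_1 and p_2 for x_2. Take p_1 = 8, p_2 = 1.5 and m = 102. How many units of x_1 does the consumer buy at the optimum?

MU_x_1 = 5/√x_1, MU_x_2 = 1. Tangency: 5/√x_1 = p_1/p_2.
Thus x_1* = (5·p_2/p_1)² — independent of m — with the rest of income spent on x_2.
Plugging in: x_1* = (5·1.5/8)² = 0.8789.

x_1* = 0.8789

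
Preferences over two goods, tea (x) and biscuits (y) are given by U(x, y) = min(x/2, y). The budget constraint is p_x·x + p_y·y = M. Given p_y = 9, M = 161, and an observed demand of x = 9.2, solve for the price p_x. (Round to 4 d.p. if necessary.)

p_x = 13

Leontief preferences: the optimum is at the kink where x/2 = y/1, i.e. y = (1/2)·x.
Budget: p_x·x + p_y·(1/2)·x = M, so (2·p_x + p_y)·x = 2·M.
Demand: x*(p_x,p_y,M) = 2·M/(2·p_x + p_y), y* = M/(2·p_x + p_y).
Set x* = 9.2 in the demand function and solve for p_x: p_x = 13.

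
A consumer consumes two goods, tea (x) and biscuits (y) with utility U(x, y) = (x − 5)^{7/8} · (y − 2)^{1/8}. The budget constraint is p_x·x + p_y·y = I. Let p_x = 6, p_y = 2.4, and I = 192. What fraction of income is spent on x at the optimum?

share on x = 0.8727

MRS = 7·(y−2)/(x−5). Tangency with p_x/p_y gives y−2 = (1/7)·(p_x/p_y)·(x−5).
Substituting into the budget: x* = 5 + 0.875·(I − 5·p_x − 2·p_y)/p_x, and y* = 2 + 0.125·(…)/p_y.
Discretionary income = 192 − 5·6 − 2·2.4 = 157.2; x* = 5 + 0.875·157.2/6 = 27.925; y* = 2 + 0.125·157.2/2.4 = 10.1875.
Expenditure on x: 6·27.925 = 167.55; share = 0.8727.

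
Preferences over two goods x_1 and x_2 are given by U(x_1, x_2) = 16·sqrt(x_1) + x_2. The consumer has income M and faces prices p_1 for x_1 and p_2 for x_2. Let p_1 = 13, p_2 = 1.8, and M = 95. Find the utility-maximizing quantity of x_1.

Utility is quasi-linear in x_2; the FOC for x_1 is 8/√x_1 = p_1/p_2.
Thus x_1* = (8·p_2/p_1)² — independent of M — with the rest of income spent on x_2.
Plugging in: x_1* = (8·1.8/13)² = 1.227.

x_1* = 1.227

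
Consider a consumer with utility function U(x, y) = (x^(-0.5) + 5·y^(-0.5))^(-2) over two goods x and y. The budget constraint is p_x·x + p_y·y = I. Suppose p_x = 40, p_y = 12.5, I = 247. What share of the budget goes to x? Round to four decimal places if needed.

share on x = 0.3351

MU_x ∝ x^(-1.5), MU_y ∝ 5·y^(-1.5), so MRS = (1/5)·(y/x)^(1.5) = p_x/p_y.
Hence y/x = (5·p_x/p_y)^(1/(1.5)), i.e. raised to the 2/3 power.
Substitute y = (y/x)·x into the budget: x* = I/(p_x + p_y·(y/x)).
Numerically y/x = 6.349604, so x* = 247/(40 + 12.5·6.349604) = 2.0692 and y* = 6.349604·2.0692 = 13.1386.
Expenditure on x: 40·2.0692 = 82.7678; share = 0.3351.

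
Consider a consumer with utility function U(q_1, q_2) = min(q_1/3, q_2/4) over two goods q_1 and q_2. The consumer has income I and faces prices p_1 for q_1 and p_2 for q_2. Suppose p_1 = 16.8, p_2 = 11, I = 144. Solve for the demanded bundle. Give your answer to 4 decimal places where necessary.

q_1* = 4.5763, q_2* = 6.1017

Here 3·16.8 + 4·11 = 94.4, giving q_1* = 4.5763 and q_2* = 6.1017.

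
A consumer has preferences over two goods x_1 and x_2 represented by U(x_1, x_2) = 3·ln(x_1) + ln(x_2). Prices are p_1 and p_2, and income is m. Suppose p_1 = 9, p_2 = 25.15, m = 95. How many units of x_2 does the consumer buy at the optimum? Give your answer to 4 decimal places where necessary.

MU_x_1/MU_x_2 = (3·x_2)/(x_1); tangency sets this equal to p_1/p_2.
Rearranging, p_2·x_2 = (1/3)·p_1·x_1. Substituting into the budget gives p_1·x_1·(1 + (1/3)) = m.
Demand: x_1*(p_1,p_2,m) = 0.75·m/p_1 and x_2* = 0.25·m/p_2.
At p_1=9, p_2=25.15, m=95: x_2* = 0.25·95/25.15 = 0.9443.

x_2* = 0.9443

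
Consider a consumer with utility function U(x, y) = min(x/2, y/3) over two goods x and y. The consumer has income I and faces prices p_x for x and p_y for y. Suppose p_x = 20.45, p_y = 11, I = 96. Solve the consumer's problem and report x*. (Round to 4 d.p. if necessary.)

x* = 2.5981

Demand: x*(p_x,p_y,I) = 2·I/(2·p_x + 3·p_y), y* = 3·I/(2·p_x + 3·p_y).
Here 2·20.45 + 3·11 = 73.9, giving x* = 2.5981.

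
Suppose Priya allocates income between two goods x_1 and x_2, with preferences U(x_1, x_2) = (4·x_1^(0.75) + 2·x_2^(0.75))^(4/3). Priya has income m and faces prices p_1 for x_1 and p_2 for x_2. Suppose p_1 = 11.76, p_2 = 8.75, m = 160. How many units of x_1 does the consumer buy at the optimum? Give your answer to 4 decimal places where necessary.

x_1* = 11.813

From the CES first-order condition, 2·(x_2/x_1)^(0.25) = p_1/p_2.
Hence x_2/x_1 = ((1/2)·p_1/p_2)^(1/(0.25)), i.e. raised to the 4 power.
Substitute x_2 = (x_2/x_1)·x_1 into the budget: x_1* = m/(p_1 + p_2·(x_2/x_1)).
Numerically x_2/x_1 = 0.203928, so x_1* = 160/(11.76 + 8.75·0.203928) = 11.813.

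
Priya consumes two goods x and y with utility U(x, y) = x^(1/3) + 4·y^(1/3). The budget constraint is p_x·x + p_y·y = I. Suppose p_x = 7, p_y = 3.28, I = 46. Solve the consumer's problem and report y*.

MU_x ∝ x^(-2/3), MU_y ∝ 4·y^(-2/3), so MRS = (1/4)·(y/x)^(2/3) = p_x/p_y.
Hence y/x = (4·p_x/p_y)^(1/(2/3)), i.e. raised to the 1.5 power.
With the ratio pinned down, the budget gives x* = I/(p_x + p_y·(y/x)) and y* = (y/x)·x*.
Numerically y/x = 24.941713, so x* = 46/(7 + 3.28·24.941713) = 0.518 and y* = 24.941713·0.518 = 12.919.

y* = 12.919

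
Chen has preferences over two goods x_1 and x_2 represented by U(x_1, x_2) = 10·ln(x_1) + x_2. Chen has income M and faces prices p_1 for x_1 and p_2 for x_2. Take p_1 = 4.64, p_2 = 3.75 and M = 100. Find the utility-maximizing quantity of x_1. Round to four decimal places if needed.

x_1* = 8.0819

So x_1*(p_1,p_2) = 10·p_2/p_1, independent of income; and x_2* = (M − 10·p_2)/p_2.
At the given prices: x_1* = 10·3.75/4.64 = 8.0819.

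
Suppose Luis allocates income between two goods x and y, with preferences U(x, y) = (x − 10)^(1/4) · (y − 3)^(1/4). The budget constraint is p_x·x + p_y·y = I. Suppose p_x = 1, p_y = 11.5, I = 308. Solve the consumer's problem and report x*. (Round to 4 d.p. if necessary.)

x* = 141.75

This is Cobb-Douglas in (x−10, y−3): tangency gives 0.25·p_y·(y−3) = 0.25·p_x·(x−10).
Substituting into the budget: x* = 10 + 0.5·(I − 10·p_x − 3·p_y)/p_x, and y* = 3 + 0.5·(…)/p_y.
Discretionary income = 308 − 10·1 − 3·11.5 = 263.5; x* = 10 + 0.5·263.5/1 = 141.75.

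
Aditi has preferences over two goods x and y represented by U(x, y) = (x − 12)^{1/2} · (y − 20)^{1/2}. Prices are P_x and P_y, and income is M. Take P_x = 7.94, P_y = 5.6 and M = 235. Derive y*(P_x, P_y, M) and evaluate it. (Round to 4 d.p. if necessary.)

Let x' = x−12, y' = y−20. MRS = y'/x' = P_x/P_y.
After buying the subsistence bundle (12, 20), a share 0.5 of the remaining income goes to x: x* = 12 + 0.5·(M − 12P_x − 20P_y)/P_x.
Discretionary income = 235 − 12·7.94 − 20·5.6 = 27.72; y* = 20 + 0.5·27.72/5.6 = 22.475.

y* = 22.475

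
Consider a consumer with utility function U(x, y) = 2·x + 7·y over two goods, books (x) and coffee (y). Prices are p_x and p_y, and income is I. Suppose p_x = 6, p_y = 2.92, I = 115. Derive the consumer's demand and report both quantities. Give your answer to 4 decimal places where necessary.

x* = 0, y* = 39.3836

Perfect substitutes: compare marginal utility per dollar. 2/p_x vs 7/p_y → 0.3333 vs 2.3973.
y gives more utility per dollar, so spend all income on y: y* = I/p_y, x* = 0.
Numerically: x* = 0, y* = 39.3836.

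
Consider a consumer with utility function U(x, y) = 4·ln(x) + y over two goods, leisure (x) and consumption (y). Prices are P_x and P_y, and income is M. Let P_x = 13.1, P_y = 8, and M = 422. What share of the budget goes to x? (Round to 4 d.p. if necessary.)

share on x = 0.0758

MU_x = 4/x, MU_y = 1. Tangency: 4/x = P_x/P_y.
So x*(P_x,P_y) = 4·P_y/P_x, independent of income; and y* = (M − 4·P_y)/P_y.
At the given prices: x* = 4·8/13.1 = 2.4427, and y* = 48.75.
Expenditure on x: 13.1·2.4427 = 32; share = 0.0758.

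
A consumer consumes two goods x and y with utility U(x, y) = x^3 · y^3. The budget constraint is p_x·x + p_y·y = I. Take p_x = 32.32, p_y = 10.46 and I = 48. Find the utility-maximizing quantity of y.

The MRS is y/x. Set MRS = p_x/p_y.
So 3·p_y·y = 3·p_x·x; combined with the budget, a share 0.5 of income goes to x.
Demand: x*(p_x,p_y,I) = 0.5·I/p_x and y* = 0.5·I/p_y.
At p_x=32.32, p_y=10.46, I=48: y* = 0.5·48/10.46 = 2.2945.

y* = 2.2945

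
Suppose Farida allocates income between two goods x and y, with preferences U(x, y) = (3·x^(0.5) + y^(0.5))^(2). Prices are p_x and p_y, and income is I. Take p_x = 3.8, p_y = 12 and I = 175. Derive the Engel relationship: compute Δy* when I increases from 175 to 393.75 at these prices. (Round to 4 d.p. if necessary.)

MU_x ∝ 3·x^(-0.5), MU_y ∝ y^(-0.5), so MRS = 3·(y/x)^(0.5) = p_x/p_y.
Solve for the ratio: y/x = [(1/3)·p_x/p_y]^(2).
Substitute y = (y/x)·x into the budget: x* = I/(p_x + p_y·(y/x)).
Numerically y/x = 0.011142, so x* = 175/(3.8 + 12·0.011142) = 44.4873 and y* = 0.011142·44.4873 = 0.4957.
At I' = 393.75: y* = 1.1153. Change: 1.1153 − 0.4957 = 0.6196.

Δy* = 0.6196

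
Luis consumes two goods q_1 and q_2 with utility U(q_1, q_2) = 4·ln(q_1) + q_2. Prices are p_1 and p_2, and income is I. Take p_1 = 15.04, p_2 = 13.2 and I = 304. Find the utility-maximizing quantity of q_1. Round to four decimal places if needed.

q_1* = 3.5106

Set MRS = p_1/p_2: (4/q_1)/1 = p_1/p_2.
So q_1*(p_1,p_2) = 4·p_2/p_1, independent of income; and q_2* = (I − 4·p_2)/p_2.
At the given prices: q_1* = 4·13.2/15.04 = 3.5106.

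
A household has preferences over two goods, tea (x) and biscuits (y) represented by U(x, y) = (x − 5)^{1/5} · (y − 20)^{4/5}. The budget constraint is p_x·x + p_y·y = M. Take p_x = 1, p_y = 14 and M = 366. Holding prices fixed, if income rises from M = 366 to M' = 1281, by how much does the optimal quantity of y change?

Δy* = 52.2857

Substituting into the budget: x* = 5 + 0.2·(M − 5·p_x − 20·p_y)/p_x, and y* = 20 + 0.8·(…)/p_y.
Discretionary income = 366 − 5·1 − 20·14 = 81; y* = 20 + 0.8·81/14 = 24.6286.
At M' = 1281: y* = 76.9143. Change: 76.9143 − 24.6286 = 52.2857.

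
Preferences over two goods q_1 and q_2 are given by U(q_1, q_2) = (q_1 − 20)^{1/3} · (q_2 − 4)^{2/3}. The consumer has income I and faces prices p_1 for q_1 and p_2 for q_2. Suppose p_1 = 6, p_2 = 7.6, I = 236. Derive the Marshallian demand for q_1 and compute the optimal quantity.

MRS = (1/2)·(q_2−4)/(q_1−20). Tangency with p_1/p_2 gives q_2−4 = 2·(p_1/p_2)·(q_1−20).
Substituting into the budget: q_1* = 20 + 1/3·(I − 20·p_1 − 4·p_2)/p_1, and q_2* = 4 + 2/3·(…)/p_2.
Discretionary income = 236 − 20·6 − 4·7.6 = 85.6; q_1* = 20 + 1/3·85.6/6 = 24.7556.

q_1* = 24.7556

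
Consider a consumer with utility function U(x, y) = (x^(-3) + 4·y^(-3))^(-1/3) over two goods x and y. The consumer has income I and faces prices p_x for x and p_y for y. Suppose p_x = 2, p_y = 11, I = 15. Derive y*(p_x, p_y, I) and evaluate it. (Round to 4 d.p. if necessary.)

y* = 1.1393

Numerically y/x = 0.923473, so x* = 15/(2 + 11·0.923473) = 1.2337 and y* = 0.923473·1.2337 = 1.1393.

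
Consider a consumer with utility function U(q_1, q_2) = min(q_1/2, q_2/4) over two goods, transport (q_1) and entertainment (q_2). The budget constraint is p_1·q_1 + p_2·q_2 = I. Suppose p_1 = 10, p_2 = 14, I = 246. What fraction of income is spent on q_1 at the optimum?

Leontief preferences: the optimum is at the kink where q_1/2 = q_2/4, i.e. q_2 = 2·q_1.
Budget: p_1·q_1 + p_2·2·q_1 = I, so (2·p_1 + 4·p_2)·q_1 = 2·I.
Demand: q_1*(p_1,p_2,I) = 2·I/(2·p_1 + 4·p_2), q_2* = 4·I/(2·p_1 + 4·p_2).
Here 2·10 + 4·14 = 76, giving q_1* = 6.4737 and q_2* = 12.9474.
Expenditure on q_1: 10·6.4737 = 64.7368; share = 0.2632.

share on q_1 = 0.2632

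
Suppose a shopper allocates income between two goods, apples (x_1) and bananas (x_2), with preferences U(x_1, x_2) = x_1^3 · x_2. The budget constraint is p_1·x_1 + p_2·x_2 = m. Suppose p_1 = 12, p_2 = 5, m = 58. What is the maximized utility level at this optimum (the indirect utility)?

V = 138.1408

At p_1=12, p_2=5, m=58: x_1* = 0.75·58/12 = 3.625, x_2* = 2.9.
Utility at the optimum: U(3.625, 2.9) = 138.1408.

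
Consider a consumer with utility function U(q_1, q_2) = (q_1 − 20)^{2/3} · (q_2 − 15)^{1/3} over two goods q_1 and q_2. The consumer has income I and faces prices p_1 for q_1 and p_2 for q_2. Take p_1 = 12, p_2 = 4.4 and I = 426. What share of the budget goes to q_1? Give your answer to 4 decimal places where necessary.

Substituting into the budget: q_1* = 20 + 2/3·(I − 20·p_1 − 15·p_2)/p_1, and q_2* = 15 + 1/3·(…)/p_2.
Discretionary income = 426 − 20·12 − 15·4.4 = 120; q_1* = 20 + 2/3·120/12 = 26.6667; q_2* = 15 + 1/3·120/4.4 = 24.0909.
Expenditure on q_1: 12·26.6667 = 320; share = 0.7512.

share on q_1 = 0.7512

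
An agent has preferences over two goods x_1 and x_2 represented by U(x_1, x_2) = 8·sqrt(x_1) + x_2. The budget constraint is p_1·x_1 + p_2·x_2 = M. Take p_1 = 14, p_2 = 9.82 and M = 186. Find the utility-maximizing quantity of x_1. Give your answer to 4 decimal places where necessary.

x_1* = 7.872

Set MRS = p_1/p_2: 4·x_1^(−1/2) = p_1/p_2.
Solve: √x_1 = 4·p_2/p_1, so x_1*(p_1,p_2) = (4·p_2/p_1)², and x_2* = (M − p_1·x_1*)/p_2.
Plugging in: x_1* = (4·9.82/14)² = 7.872.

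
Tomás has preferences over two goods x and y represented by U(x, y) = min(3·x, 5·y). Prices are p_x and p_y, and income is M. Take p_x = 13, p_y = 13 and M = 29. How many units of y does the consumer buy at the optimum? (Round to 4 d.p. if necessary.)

Leontief preferences: the optimum is at the kink where x/5 = y/3, i.e. y = (3/5)·x.
Budget: p_x·x + p_y·(3/5)·x = M, so (5·p_x + 3·p_y)·x = 5·M.
Demand: x*(p_x,p_y,M) = 5·M/(5·p_x + 3·p_y), y* = 3·M/(5·p_x + 3·p_y).
Here 5·13 + 3·13 = 104, giving y* = 0.8365.

y* = 0.8365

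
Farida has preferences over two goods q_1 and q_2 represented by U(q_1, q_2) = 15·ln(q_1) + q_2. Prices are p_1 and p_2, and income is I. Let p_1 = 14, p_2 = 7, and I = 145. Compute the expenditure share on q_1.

So q_1*(p_1,p_2) = 15·p_2/p_1, independent of income; and q_2* = (I − 15·p_2)/p_2.
At the given prices: q_1* = 15·7/14 = 7.5, and q_2* = 5.7143.
Expenditure on q_1: 14·7.5 = 105; share = 0.7241.

share on q_1 = 0.7241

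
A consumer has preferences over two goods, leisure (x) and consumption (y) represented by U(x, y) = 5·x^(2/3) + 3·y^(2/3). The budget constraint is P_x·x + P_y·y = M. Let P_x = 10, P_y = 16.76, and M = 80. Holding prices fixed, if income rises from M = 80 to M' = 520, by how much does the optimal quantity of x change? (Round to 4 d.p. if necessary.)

Δx* = 40.8582

MRS = MU_x/MU_y = (5/3)·(y/x)^(1/3). Set equal to P_x/P_y.
Solve for the ratio: y/x = [(3/5)·P_x/P_y]^(3).
With the ratio pinned down, the budget gives x* = M/(P_x + P_y·(y/x)) and y* = (y/x)·x*.
Numerically y/x = 0.045881, so x* = 80/(10 + 16.76·0.045881) = 7.4288.
At M' = 520: x* = 48.2869. Change: 48.2869 − 7.4288 = 40.8582.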